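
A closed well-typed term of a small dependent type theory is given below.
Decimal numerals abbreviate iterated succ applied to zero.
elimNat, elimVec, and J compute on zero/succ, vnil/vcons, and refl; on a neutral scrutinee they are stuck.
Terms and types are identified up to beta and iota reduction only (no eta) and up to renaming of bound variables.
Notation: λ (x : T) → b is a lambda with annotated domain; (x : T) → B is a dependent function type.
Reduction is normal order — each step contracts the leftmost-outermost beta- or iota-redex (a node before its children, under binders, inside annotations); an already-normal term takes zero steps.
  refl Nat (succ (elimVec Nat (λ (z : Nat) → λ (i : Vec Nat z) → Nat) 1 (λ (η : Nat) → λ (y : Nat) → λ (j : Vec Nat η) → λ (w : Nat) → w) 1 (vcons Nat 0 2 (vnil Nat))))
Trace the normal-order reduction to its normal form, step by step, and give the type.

normal-order reduction:
  refl Nat (succ (elimVec Nat (λ (z : Nat) → λ (i : Vec Nat z) → Nat) 1 (λ (η : Nat) → λ (y : Nat) → λ (j : Vec Nat η) → λ (w : Nat) → w) 1 (vcons Nat 0 2 (vnil Nat))))
  ~> refl Nat (succ ((λ (z : Nat) → λ (i : Nat) → λ (η : Vec Nat z) → λ (y : Nat) → y) 0 2 (vnil Nat) (elimVec Nat (λ (j : Nat) → λ (w : Vec Nat j) → Nat) 1 (λ (x : Nat) → λ (ψ : Nat) → λ (δ : Vec Nat x) → λ (f : Nat) → f) 0 (vnil Nat))))
  ~> refl Nat (succ ((λ (z : Nat) → λ (i : Vec Nat 0) → λ (η : Nat) → η) 2 (vnil Nat) (elimVec Nat (λ (y : Nat) → λ (j : Vec Nat y) → Nat) 1 (λ (w : Nat) → λ (x : Nat) → λ (ψ : Vec Nat w) → λ (δ : Nat) → δ) 0 (vnil Nat))))
  ~> refl Nat (succ ((λ (z : Vec Nat 0) → λ (i : Nat) → i) (vnil Nat) (elimVec Nat (λ (η : Nat) → λ (y : Vec Nat η) → Nat) 1 (λ (j : Nat) → λ (w : Nat) → λ (x : Vec Nat j) → λ (ψ : Nat) → ψ) 0 (vnil Nat))))
  ~> refl Nat (succ ((λ (z : Nat) → z) (elimVec Nat (λ (i : Nat) → λ (η : Vec Nat i) → Nat) 1 (λ (y : Nat) → λ (j : Nat) → λ (w : Vec Nat y) → λ (x : Nat) → x) 0 (vnil Nat))))
  ~> refl Nat (succ (elimVec Nat (λ (z : Nat) → λ (i : Vec Nat z) → Nat) 1 (λ (η : Nat) → λ (y : Nat) → λ (j : Vec Nat η) → λ (w : Nat) → w) 0 (vnil Nat)))
  ~> refl Nat 2
inferred type:
  Eq Nat 2 2


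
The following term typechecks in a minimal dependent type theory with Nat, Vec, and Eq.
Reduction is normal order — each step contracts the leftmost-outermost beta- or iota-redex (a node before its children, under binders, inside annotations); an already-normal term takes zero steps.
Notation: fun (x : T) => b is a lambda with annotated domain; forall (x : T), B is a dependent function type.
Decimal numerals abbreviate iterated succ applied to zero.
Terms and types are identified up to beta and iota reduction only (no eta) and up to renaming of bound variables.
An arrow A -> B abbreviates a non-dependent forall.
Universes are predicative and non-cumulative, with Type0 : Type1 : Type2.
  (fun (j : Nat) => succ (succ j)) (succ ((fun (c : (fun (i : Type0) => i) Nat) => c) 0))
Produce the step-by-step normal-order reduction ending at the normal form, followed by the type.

normal-order reduction sequence:
  (fun (j : Nat) => succ (succ j)) (succ ((fun (c : (fun (i : Type0) => i) Nat) => c) 0))
  ~> succ (succ (succ ((fun (j : (fun (c : Type0) => c) Nat) => j) 0)))
  ~> 3
inferred type:
  Nat


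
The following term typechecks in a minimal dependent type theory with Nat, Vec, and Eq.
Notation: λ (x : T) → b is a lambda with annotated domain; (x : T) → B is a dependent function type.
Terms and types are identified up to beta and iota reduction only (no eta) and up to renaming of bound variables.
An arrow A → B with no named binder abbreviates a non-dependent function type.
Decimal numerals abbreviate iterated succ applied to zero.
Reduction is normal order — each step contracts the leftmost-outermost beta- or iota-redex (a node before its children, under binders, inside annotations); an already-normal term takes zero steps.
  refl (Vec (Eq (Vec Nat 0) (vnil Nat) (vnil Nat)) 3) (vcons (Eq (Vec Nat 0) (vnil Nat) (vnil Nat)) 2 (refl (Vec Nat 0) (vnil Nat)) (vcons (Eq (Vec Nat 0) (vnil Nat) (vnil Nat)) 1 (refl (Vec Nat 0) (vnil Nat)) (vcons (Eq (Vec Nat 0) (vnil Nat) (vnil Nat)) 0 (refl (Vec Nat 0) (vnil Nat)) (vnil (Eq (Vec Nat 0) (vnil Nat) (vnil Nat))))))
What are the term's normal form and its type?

resulting normal form:
  refl (Vec (Eq (Vec Nat 0) (vnil Nat) (vnil Nat)) 3) (vcons (Eq (Vec Nat 0) (vnil Nat) (vnil Nat)) 2 (refl (Vec Nat 0) (vnil Nat)) (vcons (Eq (Vec Nat 0) (vnil Nat) (vnil Nat)) 1 (refl (Vec Nat 0) (vnil Nat)) (vcons (Eq (Vec Nat 0) (vnil Nat) (vnil Nat)) 0 (refl (Vec Nat 0) (vnil Nat)) (vnil (Eq (Vec Nat 0) (vnil Nat) (vnil Nat))))))
type:
  Eq (Vec (Eq (Vec Nat 0) (vnil Nat) (vnil Nat)) 3) (vcons (Eq (Vec Nat 0) (vnil Nat) (vnil Nat)) 2 (refl (Vec Nat 0) (vnil Nat)) (vcons (Eq (Vec Nat 0) (vnil Nat) (vnil Nat)) 1 (refl (Vec Nat 0) (vnil Nat)) (vcons (Eq (Vec Nat 0) (vnil Nat) (vnil Nat)) 0 (refl (Vec Nat 0) (vnil Nat)) (vnil (Eq (Vec Nat 0) (vnil Nat) (vnil Nat)))))) (vcons (Eq (Vec Nat 0) (vnil Nat) (vnil Nat)) 2 (refl (Vec Nat 0) (vnil Nat)) (vcons (Eq (Vec Nat 0) (vnil Nat) (vnil Nat)) 1 (refl (Vec Nat 0) (vnil Nat)) (vcons (Eq (Vec Nat 0) (vnil Nat) (vnil Nat)) 0 (refl (Vec Nat 0) (vnil Nat)) (vnil (Eq (Vec Nat 0) (vnil Nat) (vnil Nat))))))


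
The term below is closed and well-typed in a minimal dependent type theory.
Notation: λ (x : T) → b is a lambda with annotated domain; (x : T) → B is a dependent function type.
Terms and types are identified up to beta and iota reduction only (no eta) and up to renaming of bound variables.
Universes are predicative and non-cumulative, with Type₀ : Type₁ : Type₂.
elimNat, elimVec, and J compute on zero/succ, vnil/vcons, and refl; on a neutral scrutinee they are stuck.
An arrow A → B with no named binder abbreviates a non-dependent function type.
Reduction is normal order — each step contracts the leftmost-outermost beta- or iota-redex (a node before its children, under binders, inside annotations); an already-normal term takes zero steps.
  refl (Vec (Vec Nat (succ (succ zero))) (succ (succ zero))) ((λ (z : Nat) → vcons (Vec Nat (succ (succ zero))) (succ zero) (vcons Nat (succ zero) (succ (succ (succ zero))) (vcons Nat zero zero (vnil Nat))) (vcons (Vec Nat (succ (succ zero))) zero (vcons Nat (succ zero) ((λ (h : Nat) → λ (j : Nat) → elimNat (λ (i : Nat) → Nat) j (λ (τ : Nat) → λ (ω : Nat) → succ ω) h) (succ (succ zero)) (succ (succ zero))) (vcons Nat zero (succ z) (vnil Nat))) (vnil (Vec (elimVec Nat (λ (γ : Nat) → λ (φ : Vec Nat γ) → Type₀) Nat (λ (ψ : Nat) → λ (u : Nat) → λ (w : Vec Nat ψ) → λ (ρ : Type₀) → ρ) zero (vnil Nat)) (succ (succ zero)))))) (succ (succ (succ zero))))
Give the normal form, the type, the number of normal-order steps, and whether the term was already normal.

reduced normal form:
  refl (Vec (Vec Nat (succ (succ zero))) (succ (succ zero))) (vcons (Vec Nat (succ (succ zero))) (succ zero) (vcons Nat (succ zero) (succ (succ (succ zero))) (vcons Nat zero zero (vnil Nat))) (vcons (Vec Nat (succ (succ zero))) zero (vcons Nat (succ zero) (succ (succ (succ (succ zero)))) (vcons Nat zero (succ (succ (succ (succ zero)))) (vnil Nat))) (vnil (Vec Nat (succ (succ zero))))))
the term's type:
  Eq (Vec (Vec Nat (succ (succ zero))) (succ (succ zero))) (vcons (Vec Nat (succ (succ zero))) (succ zero) (vcons Nat (succ zero) (succ (succ (succ zero))) (vcons Nat zero zero (vnil Nat))) (vcons (Vec Nat (succ (succ zero))) zero (vcons Nat (succ zero) (succ (succ (succ (succ zero)))) (vcons Nat zero (succ (succ (succ (succ zero)))) (vnil Nat))) (vnil (Vec Nat (succ (succ zero)))))) (vcons (Vec Nat (succ (succ zero))) (succ zero) (vcons Nat (succ zero) (succ (succ (succ zero))) (vcons Nat zero zero (vnil Nat))) (vcons (Vec Nat (succ (succ zero))) zero (vcons Nat (succ zero) (succ (succ (succ (succ zero)))) (vcons Nat zero (succ (succ (succ (succ zero)))) (vnil Nat))) (vnil (Vec Nat (succ (succ zero))))))
reduction steps (normal order): 11
started in normal form: no
first redex: a beta-redex


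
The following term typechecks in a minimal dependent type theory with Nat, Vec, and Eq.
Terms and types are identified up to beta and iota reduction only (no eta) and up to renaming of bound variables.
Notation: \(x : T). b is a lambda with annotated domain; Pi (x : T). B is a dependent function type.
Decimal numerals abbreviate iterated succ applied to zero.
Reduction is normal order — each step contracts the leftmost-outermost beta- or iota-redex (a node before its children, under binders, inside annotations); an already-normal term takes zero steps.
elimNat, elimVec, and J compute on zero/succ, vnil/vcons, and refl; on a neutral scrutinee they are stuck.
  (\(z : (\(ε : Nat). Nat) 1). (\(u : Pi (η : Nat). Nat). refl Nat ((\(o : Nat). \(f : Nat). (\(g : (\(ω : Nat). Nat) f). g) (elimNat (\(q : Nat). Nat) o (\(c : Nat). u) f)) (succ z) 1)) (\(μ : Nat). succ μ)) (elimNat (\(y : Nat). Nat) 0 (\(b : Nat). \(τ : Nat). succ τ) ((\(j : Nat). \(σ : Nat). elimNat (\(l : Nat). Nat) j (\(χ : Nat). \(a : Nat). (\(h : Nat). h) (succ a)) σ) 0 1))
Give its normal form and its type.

normal form:
  refl Nat 3
the term's type:
  Eq Nat 3 3
observation: normalization takes exactly 20 steps under the normal-order strategy.


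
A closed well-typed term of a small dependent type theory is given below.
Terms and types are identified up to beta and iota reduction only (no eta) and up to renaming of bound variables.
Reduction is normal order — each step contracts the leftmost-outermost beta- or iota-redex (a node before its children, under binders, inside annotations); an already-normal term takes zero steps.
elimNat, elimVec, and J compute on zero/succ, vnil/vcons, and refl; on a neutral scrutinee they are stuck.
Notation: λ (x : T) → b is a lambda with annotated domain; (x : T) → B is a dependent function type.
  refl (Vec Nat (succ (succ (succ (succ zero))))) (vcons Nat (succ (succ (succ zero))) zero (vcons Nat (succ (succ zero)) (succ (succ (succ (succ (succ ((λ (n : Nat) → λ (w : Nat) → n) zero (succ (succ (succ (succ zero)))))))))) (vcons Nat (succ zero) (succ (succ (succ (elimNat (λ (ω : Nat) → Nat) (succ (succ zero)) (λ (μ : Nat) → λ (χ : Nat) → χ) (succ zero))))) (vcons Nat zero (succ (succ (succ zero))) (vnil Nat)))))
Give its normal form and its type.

resulting normal form:
  refl (Vec Nat (succ (succ (succ (succ zero))))) (vcons Nat (succ (succ (succ zero))) zero (vcons Nat (succ (succ zero)) (succ (succ (succ (succ (succ zero))))) (vcons Nat (succ zero) (succ (succ (succ (succ (succ zero))))) (vcons Nat zero (succ (succ (succ zero))) (vnil Nat)))))
inferred type:
  Eq (Vec Nat (succ (succ (succ (succ zero))))) (vcons Nat (succ (succ (succ zero))) zero (vcons Nat (succ (succ zero)) (succ (succ (succ (succ (succ zero))))) (vcons Nat (succ zero) (succ (succ (succ (succ (succ zero))))) (vcons Nat zero (succ (succ (succ zero))) (vnil Nat))))) (vcons Nat (succ (succ (succ zero))) zero (vcons Nat (succ (succ zero)) (succ (succ (succ (succ (succ zero))))) (vcons Nat (succ zero) (succ (succ (succ (succ (succ zero))))) (vcons Nat zero (succ (succ (succ zero))) (vnil Nat)))))


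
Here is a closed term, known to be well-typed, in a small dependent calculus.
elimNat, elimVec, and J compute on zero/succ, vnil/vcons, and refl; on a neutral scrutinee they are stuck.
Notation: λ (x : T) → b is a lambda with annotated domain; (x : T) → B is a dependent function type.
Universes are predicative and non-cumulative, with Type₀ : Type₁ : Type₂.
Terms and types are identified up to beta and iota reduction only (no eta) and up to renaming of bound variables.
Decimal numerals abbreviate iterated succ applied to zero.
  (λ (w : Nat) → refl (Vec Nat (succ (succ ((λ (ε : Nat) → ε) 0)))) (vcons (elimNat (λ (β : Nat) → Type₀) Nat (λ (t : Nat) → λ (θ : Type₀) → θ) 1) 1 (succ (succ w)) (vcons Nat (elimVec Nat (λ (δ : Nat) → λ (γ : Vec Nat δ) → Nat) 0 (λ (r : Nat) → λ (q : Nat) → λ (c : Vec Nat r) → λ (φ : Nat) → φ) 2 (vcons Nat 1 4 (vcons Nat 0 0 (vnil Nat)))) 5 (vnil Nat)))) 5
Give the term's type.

inferred type:
  Eq (Vec Nat 2) (vcons Nat 1 7 (vcons Nat 0 5 (vnil Nat))) (vcons Nat 1 7 (vcons Nat 0 5 (vnil Nat)))


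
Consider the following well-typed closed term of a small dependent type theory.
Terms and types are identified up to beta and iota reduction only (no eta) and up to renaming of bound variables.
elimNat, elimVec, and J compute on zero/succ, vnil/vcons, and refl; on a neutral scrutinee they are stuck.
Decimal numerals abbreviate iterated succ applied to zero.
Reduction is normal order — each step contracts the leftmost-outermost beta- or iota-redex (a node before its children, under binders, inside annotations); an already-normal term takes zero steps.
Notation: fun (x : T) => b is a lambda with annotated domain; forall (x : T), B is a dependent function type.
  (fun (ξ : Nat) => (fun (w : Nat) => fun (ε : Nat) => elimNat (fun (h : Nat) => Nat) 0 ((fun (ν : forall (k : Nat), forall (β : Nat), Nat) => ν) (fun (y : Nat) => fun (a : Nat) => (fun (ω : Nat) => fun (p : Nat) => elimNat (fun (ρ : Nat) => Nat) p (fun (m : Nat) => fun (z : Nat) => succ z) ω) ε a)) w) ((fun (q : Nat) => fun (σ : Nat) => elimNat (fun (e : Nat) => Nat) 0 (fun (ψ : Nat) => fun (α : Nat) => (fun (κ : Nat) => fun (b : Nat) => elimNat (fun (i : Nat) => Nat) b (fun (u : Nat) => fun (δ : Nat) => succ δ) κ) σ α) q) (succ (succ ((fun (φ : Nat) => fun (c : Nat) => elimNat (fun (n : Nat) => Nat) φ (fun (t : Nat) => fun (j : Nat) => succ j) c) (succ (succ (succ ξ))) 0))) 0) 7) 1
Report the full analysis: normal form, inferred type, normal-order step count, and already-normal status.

reduced normal form:
  0
the term's type:
  Nat
normal-order step count: 62
already normal: no
first redex: a beta-redex


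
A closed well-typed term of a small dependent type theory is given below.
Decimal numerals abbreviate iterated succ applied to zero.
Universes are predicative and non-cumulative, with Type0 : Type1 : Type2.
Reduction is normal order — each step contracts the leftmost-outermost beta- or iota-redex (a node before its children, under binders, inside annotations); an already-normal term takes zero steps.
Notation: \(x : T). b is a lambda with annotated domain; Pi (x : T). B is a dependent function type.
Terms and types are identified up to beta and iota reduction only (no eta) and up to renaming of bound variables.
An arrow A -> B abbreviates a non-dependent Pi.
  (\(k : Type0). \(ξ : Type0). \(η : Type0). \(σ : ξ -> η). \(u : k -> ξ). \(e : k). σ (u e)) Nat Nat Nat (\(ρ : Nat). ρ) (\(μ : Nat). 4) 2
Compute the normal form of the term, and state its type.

normal form:
  4
type:
  Nat


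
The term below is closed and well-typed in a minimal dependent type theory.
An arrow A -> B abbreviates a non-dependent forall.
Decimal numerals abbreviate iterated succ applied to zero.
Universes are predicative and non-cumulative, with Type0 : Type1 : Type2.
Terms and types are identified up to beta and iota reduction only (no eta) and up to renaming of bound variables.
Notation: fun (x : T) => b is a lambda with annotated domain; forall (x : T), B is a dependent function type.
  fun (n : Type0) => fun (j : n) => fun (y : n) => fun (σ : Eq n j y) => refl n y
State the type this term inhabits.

the term's type:
  forall (n : Type0), forall (j : n), forall (y : n), Eq n j y -> Eq n y y


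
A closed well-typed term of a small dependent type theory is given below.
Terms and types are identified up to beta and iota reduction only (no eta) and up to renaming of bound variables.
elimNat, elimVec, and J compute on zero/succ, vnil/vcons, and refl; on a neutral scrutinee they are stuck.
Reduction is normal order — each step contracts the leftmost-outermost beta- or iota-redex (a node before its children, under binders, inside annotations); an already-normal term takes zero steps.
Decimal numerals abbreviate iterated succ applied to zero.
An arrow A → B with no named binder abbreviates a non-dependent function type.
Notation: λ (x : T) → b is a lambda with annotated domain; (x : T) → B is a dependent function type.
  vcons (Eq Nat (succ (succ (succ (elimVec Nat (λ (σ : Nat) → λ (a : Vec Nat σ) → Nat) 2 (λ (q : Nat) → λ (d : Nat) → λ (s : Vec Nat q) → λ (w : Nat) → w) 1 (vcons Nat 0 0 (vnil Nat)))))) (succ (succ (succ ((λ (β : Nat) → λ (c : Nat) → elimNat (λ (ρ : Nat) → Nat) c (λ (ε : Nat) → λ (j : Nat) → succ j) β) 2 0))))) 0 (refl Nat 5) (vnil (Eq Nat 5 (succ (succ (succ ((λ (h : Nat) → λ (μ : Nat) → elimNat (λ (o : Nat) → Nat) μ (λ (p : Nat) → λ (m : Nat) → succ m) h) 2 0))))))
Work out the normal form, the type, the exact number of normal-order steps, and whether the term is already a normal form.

normal form:
  vcons (Eq Nat 5 5) 0 (refl Nat 5) (vnil (Eq Nat 5 5))
inferred type:
  Vec (Eq Nat 5 5) 1
normal-order step count: 24
started in normal form: no
first redex: an elimVec iota-redex


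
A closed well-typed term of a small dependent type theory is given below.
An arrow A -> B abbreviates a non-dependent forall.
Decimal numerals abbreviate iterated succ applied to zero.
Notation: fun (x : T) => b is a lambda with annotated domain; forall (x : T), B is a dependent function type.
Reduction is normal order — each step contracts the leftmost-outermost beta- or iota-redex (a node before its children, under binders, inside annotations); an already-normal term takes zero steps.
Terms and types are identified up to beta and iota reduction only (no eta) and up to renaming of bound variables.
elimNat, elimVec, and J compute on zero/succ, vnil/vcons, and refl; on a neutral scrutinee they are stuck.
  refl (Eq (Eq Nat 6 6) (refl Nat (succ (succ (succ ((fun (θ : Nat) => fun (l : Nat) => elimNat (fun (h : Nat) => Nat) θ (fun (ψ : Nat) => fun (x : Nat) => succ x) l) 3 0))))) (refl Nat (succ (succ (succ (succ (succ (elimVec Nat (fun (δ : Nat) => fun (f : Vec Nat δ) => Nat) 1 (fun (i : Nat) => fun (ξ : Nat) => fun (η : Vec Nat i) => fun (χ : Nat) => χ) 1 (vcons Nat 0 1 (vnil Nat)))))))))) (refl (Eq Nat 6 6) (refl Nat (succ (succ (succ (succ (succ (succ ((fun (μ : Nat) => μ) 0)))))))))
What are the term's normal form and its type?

reduced normal form:
  refl (Eq (Eq Nat 6 6) (refl Nat 6) (refl Nat 6)) (refl (Eq Nat 6 6) (refl Nat 6))
the term's type:
  Eq (Eq (Eq Nat 6 6) (refl Nat 6) (refl Nat 6)) (refl (Eq Nat 6 6) (refl Nat 6)) (refl (Eq Nat 6 6) (refl Nat 6))
observation: normalization takes exactly 10 steps under the normal-order strategy.


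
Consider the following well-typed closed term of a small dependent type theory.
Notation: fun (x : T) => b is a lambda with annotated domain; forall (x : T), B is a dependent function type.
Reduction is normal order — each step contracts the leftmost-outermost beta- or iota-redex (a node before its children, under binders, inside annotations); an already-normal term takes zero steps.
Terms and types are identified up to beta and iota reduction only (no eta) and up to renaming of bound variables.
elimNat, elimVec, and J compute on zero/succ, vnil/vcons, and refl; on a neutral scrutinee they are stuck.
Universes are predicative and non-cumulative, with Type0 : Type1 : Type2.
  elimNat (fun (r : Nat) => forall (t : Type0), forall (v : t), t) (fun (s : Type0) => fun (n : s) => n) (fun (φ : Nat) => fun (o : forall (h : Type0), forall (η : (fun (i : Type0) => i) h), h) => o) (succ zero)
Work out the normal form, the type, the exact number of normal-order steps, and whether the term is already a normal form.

normal form:
  fun (r : Type0) => fun (t : r) => t
type:
  forall (r : Type0), forall (t : r), r
steps to reach normal form (normal order): 4
started in normal form: no
first redex: an elimNat iota-redex


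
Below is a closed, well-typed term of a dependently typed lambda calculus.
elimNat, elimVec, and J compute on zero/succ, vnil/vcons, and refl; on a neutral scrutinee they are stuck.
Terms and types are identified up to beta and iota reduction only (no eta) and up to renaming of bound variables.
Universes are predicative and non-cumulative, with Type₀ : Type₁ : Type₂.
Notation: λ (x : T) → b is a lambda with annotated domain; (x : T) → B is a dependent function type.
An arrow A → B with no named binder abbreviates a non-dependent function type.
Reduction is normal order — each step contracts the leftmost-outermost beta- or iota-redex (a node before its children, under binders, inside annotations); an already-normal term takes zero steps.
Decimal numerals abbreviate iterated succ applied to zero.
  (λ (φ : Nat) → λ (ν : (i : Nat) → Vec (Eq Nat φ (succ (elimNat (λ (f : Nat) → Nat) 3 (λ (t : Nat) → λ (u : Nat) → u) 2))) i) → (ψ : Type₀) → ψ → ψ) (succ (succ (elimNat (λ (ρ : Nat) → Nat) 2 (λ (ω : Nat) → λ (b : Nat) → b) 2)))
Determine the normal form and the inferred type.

normal form:
  λ (φ : (ν : Nat) → Vec (Eq Nat 4 4) ν) → (i : Type₀) → i → i
the term's type:
  ((φ : Nat) → Vec (Eq Nat 4 4) φ) → Type₁


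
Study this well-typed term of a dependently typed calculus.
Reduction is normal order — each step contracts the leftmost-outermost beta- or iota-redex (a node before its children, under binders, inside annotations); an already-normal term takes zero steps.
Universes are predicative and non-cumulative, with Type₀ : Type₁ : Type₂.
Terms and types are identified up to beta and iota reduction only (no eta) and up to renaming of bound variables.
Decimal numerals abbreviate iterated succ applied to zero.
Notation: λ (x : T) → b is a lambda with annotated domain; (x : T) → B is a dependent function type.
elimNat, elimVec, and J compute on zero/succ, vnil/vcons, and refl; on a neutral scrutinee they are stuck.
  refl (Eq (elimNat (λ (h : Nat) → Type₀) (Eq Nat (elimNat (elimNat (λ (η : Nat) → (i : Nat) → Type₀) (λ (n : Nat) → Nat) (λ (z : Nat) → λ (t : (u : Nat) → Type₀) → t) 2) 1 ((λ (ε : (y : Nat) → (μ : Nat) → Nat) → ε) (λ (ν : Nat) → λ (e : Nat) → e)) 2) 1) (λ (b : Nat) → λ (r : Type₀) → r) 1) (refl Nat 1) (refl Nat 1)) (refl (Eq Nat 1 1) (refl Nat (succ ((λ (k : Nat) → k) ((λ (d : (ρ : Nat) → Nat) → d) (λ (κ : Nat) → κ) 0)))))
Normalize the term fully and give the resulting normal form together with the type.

normal form:
  refl (Eq (Eq Nat 1 1) (refl Nat 1) (refl Nat 1)) (refl (Eq Nat 1 1) (refl Nat 1))
inferred type:
  Eq (Eq (Eq Nat 1 1) (refl Nat 1) (refl Nat 1)) (refl (Eq Nat 1 1) (refl Nat 1)) (refl (Eq Nat 1 1) (refl Nat 1))
observation: contracting an elimNat iota-redex first, the term normalizes in 16 steps.


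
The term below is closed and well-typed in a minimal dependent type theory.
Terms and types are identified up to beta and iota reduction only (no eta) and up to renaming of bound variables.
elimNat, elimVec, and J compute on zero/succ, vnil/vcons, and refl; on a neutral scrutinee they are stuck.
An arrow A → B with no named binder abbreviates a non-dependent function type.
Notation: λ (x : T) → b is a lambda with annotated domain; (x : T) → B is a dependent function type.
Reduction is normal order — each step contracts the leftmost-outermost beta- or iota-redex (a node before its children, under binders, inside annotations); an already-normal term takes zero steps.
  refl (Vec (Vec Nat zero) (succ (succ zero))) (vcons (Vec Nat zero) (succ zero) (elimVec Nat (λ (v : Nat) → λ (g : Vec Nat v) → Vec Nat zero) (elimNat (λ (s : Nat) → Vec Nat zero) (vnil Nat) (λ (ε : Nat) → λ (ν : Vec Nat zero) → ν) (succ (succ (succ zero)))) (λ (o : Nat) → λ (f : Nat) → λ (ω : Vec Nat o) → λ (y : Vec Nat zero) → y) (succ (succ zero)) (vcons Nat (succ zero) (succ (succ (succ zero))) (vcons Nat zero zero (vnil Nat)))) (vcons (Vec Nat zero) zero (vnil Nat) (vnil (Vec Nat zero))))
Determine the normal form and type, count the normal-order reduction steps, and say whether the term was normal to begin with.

normal form:
  refl (Vec (Vec Nat zero) (succ (succ zero))) (vcons (Vec Nat zero) (succ zero) (vnil Nat) (vcons (Vec Nat zero) zero (vnil Nat) (vnil (Vec Nat zero))))
the term's type:
  Eq (Vec (Vec Nat zero) (succ (succ zero))) (vcons (Vec Nat zero) (succ zero) (vnil Nat) (vcons (Vec Nat zero) zero (vnil Nat) (vnil (Vec Nat zero)))) (vcons (Vec Nat zero) (succ zero) (vnil Nat) (vcons (Vec Nat zero) zero (vnil Nat) (vnil (Vec Nat zero))))
normal-order step count: 21
started in normal form: no
first redex: an elimVec iota-redex


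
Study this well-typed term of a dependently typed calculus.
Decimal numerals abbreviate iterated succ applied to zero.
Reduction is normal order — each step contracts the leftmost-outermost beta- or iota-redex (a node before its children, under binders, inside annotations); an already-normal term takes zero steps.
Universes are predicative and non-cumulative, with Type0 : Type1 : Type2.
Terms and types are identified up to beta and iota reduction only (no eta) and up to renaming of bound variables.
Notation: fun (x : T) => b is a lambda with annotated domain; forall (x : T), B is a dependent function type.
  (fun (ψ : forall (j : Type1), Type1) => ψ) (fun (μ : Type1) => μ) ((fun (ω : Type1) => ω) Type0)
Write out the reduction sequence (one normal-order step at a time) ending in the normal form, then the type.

normal-order reduction sequence:
  (fun (ψ : forall (j : Type1), Type1) => ψ) (fun (μ : Type1) => μ) ((fun (ω : Type1) => ω) Type0)
  ~> (fun (ψ : Type1) => ψ) ((fun (j : Type1) => j) Type0)
  ~> (fun (ψ : Type1) => ψ) Type0
  ~> Type0
type:
  Type1


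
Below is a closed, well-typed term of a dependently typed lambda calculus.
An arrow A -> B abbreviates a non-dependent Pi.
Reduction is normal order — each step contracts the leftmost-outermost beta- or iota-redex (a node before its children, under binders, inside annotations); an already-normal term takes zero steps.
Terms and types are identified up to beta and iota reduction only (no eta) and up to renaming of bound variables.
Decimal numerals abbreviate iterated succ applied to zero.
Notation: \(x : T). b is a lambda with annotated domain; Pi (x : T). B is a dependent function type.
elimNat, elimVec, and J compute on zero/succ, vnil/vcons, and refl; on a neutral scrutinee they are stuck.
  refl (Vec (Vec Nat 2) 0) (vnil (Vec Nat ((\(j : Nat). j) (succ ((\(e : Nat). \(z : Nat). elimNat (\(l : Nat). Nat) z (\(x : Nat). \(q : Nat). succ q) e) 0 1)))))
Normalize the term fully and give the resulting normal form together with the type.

normal form:
  refl (Vec (Vec Nat 2) 0) (vnil (Vec Nat 2))
inferred type:
  Eq (Vec (Vec Nat 2) 0) (vnil (Vec Nat 2)) (vnil (Vec Nat 2))
observation: the term reaches its normal form after 4 normal-order steps.


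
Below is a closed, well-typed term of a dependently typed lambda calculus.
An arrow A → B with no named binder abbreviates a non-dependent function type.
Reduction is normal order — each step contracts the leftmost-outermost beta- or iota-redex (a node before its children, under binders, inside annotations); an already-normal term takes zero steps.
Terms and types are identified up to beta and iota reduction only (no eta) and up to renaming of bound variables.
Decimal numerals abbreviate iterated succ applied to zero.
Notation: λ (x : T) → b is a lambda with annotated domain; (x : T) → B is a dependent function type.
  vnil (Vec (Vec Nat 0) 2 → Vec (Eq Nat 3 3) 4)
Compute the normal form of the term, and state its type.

reduced normal form:
  vnil (Vec (Vec Nat 0) 2 → Vec (Eq Nat 3 3) 4)
the term's type:
  Vec (Vec (Vec Nat 0) 2 → Vec (Eq Nat 3 3) 4) 0


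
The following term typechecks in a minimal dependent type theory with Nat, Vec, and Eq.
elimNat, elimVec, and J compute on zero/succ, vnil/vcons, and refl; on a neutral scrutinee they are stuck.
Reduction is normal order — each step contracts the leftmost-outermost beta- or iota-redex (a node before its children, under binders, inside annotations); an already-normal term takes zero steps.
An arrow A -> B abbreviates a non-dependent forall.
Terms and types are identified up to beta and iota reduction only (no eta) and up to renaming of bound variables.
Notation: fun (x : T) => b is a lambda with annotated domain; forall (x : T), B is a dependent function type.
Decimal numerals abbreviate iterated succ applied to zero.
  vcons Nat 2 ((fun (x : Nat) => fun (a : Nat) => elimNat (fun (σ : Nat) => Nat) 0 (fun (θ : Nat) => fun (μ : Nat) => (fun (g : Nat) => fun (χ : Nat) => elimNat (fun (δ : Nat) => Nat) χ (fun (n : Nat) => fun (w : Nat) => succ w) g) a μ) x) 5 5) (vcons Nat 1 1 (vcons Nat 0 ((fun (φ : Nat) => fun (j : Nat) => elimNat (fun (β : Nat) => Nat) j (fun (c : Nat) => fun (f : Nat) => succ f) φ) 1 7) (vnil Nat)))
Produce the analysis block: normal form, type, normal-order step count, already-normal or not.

reduced normal form:
  vcons Nat 2 25 (vcons Nat 1 1 (vcons Nat 0 8 (vnil Nat)))
inferred type:
  Vec Nat 3
reduction steps (normal order): 114
term was already normal: no
first contracted redex: a beta-redex


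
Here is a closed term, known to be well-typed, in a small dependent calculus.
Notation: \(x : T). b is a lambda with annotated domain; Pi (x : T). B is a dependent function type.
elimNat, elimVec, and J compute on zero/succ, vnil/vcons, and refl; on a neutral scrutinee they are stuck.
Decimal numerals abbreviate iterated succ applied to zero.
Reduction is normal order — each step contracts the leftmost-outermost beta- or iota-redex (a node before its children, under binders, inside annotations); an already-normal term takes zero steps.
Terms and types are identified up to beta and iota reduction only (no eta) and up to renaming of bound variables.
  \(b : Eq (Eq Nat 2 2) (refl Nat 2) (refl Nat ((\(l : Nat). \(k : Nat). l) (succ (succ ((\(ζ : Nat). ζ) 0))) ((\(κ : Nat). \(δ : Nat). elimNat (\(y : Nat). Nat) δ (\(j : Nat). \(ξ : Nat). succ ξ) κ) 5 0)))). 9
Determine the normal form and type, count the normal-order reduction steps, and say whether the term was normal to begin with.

resulting normal form:
  \(b : Eq (Eq Nat 2 2) (refl Nat 2) (refl Nat 2)). 9
type:
  Pi (b : Eq (Eq Nat 2 2) (refl Nat 2) (refl Nat 2)). Nat
normal-order step count: 3
already normal: no
first contracted redex: a beta-redex


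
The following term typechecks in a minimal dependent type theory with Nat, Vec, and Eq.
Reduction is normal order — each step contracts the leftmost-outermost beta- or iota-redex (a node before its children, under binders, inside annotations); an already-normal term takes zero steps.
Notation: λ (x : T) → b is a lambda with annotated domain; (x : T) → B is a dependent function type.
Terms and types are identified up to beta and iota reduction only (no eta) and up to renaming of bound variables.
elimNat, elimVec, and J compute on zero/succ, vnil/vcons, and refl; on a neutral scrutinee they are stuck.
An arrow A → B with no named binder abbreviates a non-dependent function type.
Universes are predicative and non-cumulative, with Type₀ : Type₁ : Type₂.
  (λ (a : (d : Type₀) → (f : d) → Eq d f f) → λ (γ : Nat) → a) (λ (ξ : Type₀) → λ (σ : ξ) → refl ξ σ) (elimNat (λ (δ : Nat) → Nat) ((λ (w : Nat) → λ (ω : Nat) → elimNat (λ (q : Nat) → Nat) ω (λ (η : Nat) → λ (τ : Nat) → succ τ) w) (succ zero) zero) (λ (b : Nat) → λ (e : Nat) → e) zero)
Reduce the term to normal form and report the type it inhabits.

resulting normal form:
  λ (a : Type₀) → λ (d : a) → refl a d
the term's type:
  (a : Type₀) → (d : a) → Eq a d d


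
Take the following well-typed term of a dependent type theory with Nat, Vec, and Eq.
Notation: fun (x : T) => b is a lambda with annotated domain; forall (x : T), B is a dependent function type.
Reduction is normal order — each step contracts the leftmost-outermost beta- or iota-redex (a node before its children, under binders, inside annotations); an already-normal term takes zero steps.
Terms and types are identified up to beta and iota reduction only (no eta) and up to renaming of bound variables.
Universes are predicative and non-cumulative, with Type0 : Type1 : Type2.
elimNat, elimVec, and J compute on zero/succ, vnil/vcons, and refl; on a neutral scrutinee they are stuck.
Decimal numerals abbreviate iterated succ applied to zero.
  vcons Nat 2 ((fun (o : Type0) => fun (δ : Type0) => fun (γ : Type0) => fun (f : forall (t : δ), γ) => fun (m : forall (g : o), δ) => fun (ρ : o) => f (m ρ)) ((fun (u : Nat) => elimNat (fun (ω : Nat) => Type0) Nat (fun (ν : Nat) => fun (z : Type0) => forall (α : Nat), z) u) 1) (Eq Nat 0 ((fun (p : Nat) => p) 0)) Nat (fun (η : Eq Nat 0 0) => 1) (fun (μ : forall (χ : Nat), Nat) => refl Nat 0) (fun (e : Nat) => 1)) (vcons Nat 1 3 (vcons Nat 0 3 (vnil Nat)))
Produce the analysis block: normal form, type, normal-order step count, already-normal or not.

reduced normal form:
  vcons Nat 2 1 (vcons Nat 1 3 (vcons Nat 0 3 (vnil Nat)))
the term's type:
  Vec Nat 3
reduction steps (normal order): 7
already normal: no
first contracted redex: a beta-redex


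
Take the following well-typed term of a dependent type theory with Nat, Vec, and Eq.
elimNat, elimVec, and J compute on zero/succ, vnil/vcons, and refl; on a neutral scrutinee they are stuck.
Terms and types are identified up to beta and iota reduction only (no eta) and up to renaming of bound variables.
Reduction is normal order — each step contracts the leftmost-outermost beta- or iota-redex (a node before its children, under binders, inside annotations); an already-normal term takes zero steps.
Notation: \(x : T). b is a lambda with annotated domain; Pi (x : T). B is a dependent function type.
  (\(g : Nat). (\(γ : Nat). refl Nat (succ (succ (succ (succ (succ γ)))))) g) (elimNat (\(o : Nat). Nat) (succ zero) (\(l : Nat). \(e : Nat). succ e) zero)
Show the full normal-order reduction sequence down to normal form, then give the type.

reduction (normal order):
  (\(g : Nat). (\(γ : Nat). refl Nat (succ (succ (succ (succ (succ γ)))))) g) (elimNat (\(o : Nat). Nat) (succ zero) (\(l : Nat). \(e : Nat). succ e) zero)
  ~> (\(g : Nat). refl Nat (succ (succ (succ (succ (succ g)))))) (elimNat (\(γ : Nat). Nat) (succ zero) (\(o : Nat). \(l : Nat). succ l) zero)
  ~> refl Nat (succ (succ (succ (succ (succ (elimNat (\(g : Nat). Nat) (succ zero) (\(γ : Nat). \(o : Nat). succ o) zero))))))
  ~> refl Nat (succ (succ (succ (succ (succ (succ zero))))))
type:
  Eq Nat (succ (succ (succ (succ (succ (succ zero)))))) (succ (succ (succ (succ (succ (succ zero))))))


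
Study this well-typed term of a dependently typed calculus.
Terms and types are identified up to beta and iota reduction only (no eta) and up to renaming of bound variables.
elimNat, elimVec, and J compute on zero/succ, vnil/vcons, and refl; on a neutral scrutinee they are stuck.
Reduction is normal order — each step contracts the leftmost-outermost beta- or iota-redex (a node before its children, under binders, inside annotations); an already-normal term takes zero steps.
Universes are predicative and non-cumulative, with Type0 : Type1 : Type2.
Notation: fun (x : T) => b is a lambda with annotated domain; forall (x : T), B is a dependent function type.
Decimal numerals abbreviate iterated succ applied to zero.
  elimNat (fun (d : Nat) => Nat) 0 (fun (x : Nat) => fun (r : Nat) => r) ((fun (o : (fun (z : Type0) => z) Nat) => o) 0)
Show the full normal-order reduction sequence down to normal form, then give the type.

normal-order reduction:
  elimNat (fun (d : Nat) => Nat) 0 (fun (x : Nat) => fun (r : Nat) => r) ((fun (o : (fun (z : Type0) => z) Nat) => o) 0)
  ~> elimNat (fun (d : Nat) => Nat) 0 (fun (x : Nat) => fun (r : Nat) => r) 0
  ~> 0
type:
  Nat


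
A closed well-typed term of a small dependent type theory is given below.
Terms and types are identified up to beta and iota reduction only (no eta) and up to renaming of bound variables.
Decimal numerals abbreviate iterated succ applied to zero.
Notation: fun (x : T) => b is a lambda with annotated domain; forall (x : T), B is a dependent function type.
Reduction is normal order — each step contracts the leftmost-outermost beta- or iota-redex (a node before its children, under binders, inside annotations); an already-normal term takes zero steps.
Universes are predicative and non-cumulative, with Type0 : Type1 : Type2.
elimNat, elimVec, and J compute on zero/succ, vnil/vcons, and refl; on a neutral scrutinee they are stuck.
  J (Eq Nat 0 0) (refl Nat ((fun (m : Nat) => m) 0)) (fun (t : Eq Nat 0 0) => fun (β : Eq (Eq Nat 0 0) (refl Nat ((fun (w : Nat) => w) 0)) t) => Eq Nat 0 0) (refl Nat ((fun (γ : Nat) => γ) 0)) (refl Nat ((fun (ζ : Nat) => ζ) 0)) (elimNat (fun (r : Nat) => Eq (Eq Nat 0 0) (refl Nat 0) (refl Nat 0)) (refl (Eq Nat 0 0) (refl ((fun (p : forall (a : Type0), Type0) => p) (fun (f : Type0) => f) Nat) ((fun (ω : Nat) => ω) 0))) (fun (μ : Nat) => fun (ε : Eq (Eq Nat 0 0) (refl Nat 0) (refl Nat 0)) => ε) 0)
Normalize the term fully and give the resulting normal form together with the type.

normal form:
  refl Nat 0
type:
  Eq Nat 0 0
observation: normalization takes exactly 6 steps under the normal-order strategy.


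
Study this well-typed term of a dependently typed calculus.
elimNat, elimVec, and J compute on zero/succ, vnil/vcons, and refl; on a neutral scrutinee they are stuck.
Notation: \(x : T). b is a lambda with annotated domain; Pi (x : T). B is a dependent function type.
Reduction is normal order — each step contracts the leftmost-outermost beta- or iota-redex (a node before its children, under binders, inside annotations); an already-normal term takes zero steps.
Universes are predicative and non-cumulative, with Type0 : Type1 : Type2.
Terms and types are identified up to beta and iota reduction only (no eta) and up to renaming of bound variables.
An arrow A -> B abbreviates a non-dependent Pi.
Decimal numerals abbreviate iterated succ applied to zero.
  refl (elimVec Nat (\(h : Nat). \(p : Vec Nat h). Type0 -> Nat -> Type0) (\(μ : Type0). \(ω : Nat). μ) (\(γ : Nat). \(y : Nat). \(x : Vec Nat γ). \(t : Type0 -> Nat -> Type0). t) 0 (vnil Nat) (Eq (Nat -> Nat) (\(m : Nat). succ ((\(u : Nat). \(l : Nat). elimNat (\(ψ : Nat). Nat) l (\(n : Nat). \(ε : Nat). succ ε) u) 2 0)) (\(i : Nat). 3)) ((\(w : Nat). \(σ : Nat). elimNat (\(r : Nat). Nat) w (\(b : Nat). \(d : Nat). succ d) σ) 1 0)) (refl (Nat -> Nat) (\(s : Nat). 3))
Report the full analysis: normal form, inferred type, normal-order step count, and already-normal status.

reduced normal form:
  refl (Eq (Nat -> Nat) (\(h : Nat). 3) (\(p : Nat). 3)) (refl (Nat -> Nat) (\(μ : Nat). 3))
the term's type:
  Eq (Eq (Nat -> Nat) (\(h : Nat). 3) (\(p : Nat). 3)) (refl (Nat -> Nat) (\(μ : Nat). 3)) (refl (Nat -> Nat) (\(ω : Nat). 3))
reduction steps (normal order): 12
already normal: no
first redex: an elimVec iota-redex


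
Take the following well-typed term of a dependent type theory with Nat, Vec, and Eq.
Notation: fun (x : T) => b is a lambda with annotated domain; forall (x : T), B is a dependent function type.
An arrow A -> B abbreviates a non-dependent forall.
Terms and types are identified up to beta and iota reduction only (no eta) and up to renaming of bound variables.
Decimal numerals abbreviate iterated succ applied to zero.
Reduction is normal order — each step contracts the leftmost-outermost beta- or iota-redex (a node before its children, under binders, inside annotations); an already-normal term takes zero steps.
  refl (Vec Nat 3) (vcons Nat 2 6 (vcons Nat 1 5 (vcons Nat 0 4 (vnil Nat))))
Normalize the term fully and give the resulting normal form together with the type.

normal form:
  refl (Vec Nat 3) (vcons Nat 2 6 (vcons Nat 1 5 (vcons Nat 0 4 (vnil Nat))))
inferred type:
  Eq (Vec Nat 3) (vcons Nat 2 6 (vcons Nat 1 5 (vcons Nat 0 4 (vnil Nat)))) (vcons Nat 2 6 (vcons Nat 1 5 (vcons Nat 0 4 (vnil Nat))))
observation: no redex remains anywhere in the term; it is its own normal form.
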